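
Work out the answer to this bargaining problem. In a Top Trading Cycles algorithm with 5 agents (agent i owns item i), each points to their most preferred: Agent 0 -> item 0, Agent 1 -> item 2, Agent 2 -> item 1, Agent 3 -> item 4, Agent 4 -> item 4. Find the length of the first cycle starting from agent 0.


Step 1: Trace the pointer graph from agent 0: 0 -> 0
Step 2: A cycle is detected when we revisit agent 0
Step 3: The cycle is: 0 -> 0
Step 4: Cycle length = 1

1


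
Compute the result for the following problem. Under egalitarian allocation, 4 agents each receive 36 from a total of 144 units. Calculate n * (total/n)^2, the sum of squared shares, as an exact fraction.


Step 1: Each agent's share = 144/4 = 36
Step 2: Square of each share = (36)^2 = 1296
Step 3: Sum of squares = 4 * 1296 = 5184

5184


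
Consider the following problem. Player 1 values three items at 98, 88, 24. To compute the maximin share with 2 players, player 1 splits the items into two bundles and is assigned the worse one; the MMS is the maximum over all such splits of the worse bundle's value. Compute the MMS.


Step 1: Item values = 98, 88, 24
Step 2: Enumerate all 2-bundle partitions and take the smaller bundle:
  Partition 1: {98} vs {88,24} -> bundles 98, 112; min = 98
  Partition 2: {88} vs {98,24} -> bundles 88, 122; min = 88
  Partition 3: {24} vs {98,88} -> bundles 24, 186; min = 24
Step 3: MMS = max(98, 88, 24) = 98

98


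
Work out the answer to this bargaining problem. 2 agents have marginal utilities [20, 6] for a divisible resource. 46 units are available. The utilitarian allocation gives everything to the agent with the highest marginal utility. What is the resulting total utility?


Step 1: The marginal utilities are [20, 6]
Step 2: The highest marginal utility is 20
Step 3: All 46 units go to that agent
Step 4: Total utility = 20 * 46 = 920

920


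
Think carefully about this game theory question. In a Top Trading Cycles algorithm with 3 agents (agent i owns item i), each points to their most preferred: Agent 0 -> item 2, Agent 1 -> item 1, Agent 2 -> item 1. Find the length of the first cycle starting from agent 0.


Step 1: Trace the pointer graph from agent 0: 0 -> 2 -> 1 -> 1
Step 2: A cycle is detected when we revisit agent 1
Step 3: The cycle is: 1 -> 1
Step 4: Cycle length = 1

1


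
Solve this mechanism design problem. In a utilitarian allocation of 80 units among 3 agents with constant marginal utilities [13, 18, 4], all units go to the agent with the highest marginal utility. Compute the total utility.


Step 1: The marginal utilities are [13, 18, 4]
Step 2: The highest marginal utility is 18
Step 3: All 80 units go to that agent
Step 4: Total utility = 18 * 80 = 1440

1440


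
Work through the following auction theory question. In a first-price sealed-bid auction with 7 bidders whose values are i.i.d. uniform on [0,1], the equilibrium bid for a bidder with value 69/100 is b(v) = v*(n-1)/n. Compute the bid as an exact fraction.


Step 1: The symmetric BNE bidding function is b(v) = v * (n-1) / n
Step 2: Substitute v = 69/100 and n = 7
Step 3: b = 69/100 * 6/7
Step 4: b = 207/350

207/350


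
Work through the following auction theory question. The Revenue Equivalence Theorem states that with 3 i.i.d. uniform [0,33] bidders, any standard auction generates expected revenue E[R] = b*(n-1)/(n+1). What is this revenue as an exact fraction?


Step 1: By Revenue Equivalence, expected revenue = b*(n-1)/(n+1)
Step 2: Substituting n = 3, b = 33
Step 3: Revenue = 33*(3-1)/(3+1) = 33*2/4
Step 4: Revenue = 66/4 = 33/2

33/2


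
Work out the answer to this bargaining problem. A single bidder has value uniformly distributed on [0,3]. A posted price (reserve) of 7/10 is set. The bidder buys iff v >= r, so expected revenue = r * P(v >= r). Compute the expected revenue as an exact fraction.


Step 1: Posted price r = 7/10, value support [0,3]
Step 2: P(v >= r) = (3 - 7/10)/3 = 23/30
Step 3: Expected revenue = r * P(v >= r) = 7/10 * 23/30
Step 4: Revenue = 161/300

161/300


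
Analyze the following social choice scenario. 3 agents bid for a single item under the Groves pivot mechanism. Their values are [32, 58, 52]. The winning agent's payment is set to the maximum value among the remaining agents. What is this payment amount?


Step 1: The efficient winner is agent 1 with value 58
Step 2: Other agents' values: [32, 52]
Step 3: Pivot payment = max(others) = 52
Step 4: The winner pays 52

52


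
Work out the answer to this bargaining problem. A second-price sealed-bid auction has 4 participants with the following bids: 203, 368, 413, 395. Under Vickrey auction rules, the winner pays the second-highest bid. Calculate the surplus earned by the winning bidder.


Step 1: Sort bids in descending order: 413, 395, 368, 203
Step 2: The winning bid is the highest: 413
Step 3: The payment equals the second-highest bid: 395
Step 4: Surplus = winner's bid - payment = 413 - 395 = 18

18


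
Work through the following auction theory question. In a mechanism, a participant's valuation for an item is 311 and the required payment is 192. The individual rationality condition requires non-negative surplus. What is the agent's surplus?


Step 1: Surplus = value - payment = 311 - 192 = 119
Step 2: IR is satisfied (surplus >= 0)

119


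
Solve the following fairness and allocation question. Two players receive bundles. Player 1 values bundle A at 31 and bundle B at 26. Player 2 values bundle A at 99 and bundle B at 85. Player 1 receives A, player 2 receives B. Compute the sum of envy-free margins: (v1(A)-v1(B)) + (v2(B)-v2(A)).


Step 1: Player 1's margin = v1(A) - v1(B) = 31 - 26 = 5
Step 2: Player 2's margin = v2(B) - v2(A) = 85 - 99 = -14
Step 3: Total margin = 5 + -14 = -9

-9


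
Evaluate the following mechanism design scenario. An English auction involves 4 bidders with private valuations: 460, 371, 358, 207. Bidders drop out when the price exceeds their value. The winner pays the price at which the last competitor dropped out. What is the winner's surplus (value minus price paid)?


Step 1: Identify the highest value: 460
Step 2: Identify the second-highest value: 371
Step 3: The final price = second-highest value = 371
Step 4: Surplus = 460 - 371 = 89

89


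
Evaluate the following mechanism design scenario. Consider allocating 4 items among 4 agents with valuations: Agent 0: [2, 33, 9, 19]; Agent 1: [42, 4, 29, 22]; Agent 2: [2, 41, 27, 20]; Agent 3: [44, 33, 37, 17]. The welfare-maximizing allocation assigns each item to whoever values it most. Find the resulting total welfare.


Step 1: For each item, find the maximum value among all agents.
Step 2: Item 0 -> Agent 3 (value 44)
Step 3: Item 1 -> Agent 2 (value 41)
Step 4: Item 2 -> Agent 3 (value 37)
Step 5: Item 3 -> Agent 1 (value 22)
Step 6: Total welfare = 44 + 41 + 37 + 22 = 144

144


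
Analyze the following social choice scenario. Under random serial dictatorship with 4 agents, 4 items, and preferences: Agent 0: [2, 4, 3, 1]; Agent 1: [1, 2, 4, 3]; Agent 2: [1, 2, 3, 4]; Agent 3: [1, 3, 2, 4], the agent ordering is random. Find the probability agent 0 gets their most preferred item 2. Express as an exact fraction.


Step 1: Agent 0 wants item 2
Step 2: There are 24 possible orderings of agents
Step 3: In 14 orderings, agent 0 gets item 2
Step 4: Probability = 14/24 = 7/12

7/12


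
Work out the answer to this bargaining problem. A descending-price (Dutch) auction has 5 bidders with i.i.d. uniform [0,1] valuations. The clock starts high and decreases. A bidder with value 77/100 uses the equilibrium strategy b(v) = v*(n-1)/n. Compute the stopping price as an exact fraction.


Step 1: Dutch auctions are strategically equivalent to first-price auctions
Step 2: The equilibrium bid is b(v) = v*(n-1)/n
Step 3: b = 77/100 * 4/5
Step 4: b = 77/125

77/125


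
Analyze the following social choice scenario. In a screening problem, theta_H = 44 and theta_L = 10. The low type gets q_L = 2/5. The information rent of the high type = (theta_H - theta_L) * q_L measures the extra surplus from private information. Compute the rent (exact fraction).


Step 1: theta_H - theta_L = 44 - 10 = 34
Step 2: Information rent = (theta_H - theta_L) * q_L
Step 3: = 34 * 2/5
Step 4: = 68/5

68/5


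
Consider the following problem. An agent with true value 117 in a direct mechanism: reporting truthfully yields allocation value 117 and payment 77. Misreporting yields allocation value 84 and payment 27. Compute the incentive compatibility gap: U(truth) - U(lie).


Step 1: U(truth) = value - payment = 117 - 77 = 40
Step 2: U(lie) = allocation - payment = 84 - 27 = 57
Step 3: IC gap = 40 - 57 = -17

-17


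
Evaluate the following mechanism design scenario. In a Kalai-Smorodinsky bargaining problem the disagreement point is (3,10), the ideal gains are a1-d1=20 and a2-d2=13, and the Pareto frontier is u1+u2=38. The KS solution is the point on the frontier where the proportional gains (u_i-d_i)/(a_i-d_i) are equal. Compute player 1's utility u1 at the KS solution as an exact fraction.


Step 1: At the KS point, (u1-d1)/r1 = (u2-d2)/r2 = t and u1+u2 = 38
Step 2: u1 = d1 + r1*t and u2 = d2 + r2*t, so (d1 + r1*t) + (d2 + r2*t) = 38
Step 3: t = (38 - 3 - 10)/(20 + 13) = 25/33
Step 4: u1 = d1 + r1*t = 3 + 20 * 25/33 = 599/33
Step 5: (Check: u2 = d2 + r2*t = 655/33; u1+u2 = 599/33 + 655/33 = 38, on the frontier.)

599/33


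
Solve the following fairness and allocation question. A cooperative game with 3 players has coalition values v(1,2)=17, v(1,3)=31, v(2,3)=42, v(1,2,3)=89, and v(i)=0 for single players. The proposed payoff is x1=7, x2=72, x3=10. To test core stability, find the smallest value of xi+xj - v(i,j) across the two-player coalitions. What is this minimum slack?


Step 1: Slack for coalition (1,2): x1+x2 - v12 = 79 - 17 = 62
Step 2: Slack for coalition (1,3): x1+x3 - v13 = 17 - 31 = -14
Step 3: Slack for coalition (2,3): x2+x3 - v23 = 82 - 42 = 40
Step 4: Minimum slack = min(62, -14, 40) = -14, attained by (1,3); coalition (1,3) can block (slack < 0), so the allocation is not in the core

-14


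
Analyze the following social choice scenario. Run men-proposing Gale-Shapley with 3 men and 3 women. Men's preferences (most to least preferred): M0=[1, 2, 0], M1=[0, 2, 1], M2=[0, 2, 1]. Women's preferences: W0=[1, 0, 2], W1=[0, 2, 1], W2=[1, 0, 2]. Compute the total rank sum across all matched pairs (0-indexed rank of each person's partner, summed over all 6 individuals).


Step 1: Run Gale-Shapley (men propose, women hold best offer):
  M0 proposes to W1; she accepts
  M1 proposes to W0; she accepts
  M2 proposes to W0; rejected
  M2 proposes to W2; she accepts
Step 2: Final matching: W0-M1, W1-M0, W2-M2
Step 3: 0-indexed ranks (man's rank of his match, then woman's): 0 + 0 + 0 + 0 + 1 + 2
Step 4: Total rank sum = 3

3


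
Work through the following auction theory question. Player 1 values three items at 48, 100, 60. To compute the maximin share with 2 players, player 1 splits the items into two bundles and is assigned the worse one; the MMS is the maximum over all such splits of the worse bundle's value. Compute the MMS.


Step 1: Item values = 48, 100, 60
Step 2: Enumerate all 2-bundle partitions and take the smaller bundle:
  Partition 1: {48} vs {100,60} -> bundles 48, 160; min = 48
  Partition 2: {100} vs {48,60} -> bundles 100, 108; min = 100
  Partition 3: {60} vs {48,100} -> bundles 60, 148; min = 60
Step 3: MMS = max(48, 100, 60) = 100

100


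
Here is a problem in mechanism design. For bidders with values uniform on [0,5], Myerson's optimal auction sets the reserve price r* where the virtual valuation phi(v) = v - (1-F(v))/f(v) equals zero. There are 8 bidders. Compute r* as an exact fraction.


Step 1: For U[0,5], F(v) = v/5 and f(v) = 1/5
Step 2: phi(v) = v - (1 - v/5)/(1/5) = v - (5 - v) = 2v - 5
Step 3: Set phi(r*) = 0: 2r* - 5 = 0
Step 4: r* = 5/2 (the number of bidders n = 8 does not enter)

5/2


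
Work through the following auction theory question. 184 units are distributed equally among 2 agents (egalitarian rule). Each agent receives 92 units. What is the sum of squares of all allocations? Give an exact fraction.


Step 1: Each agent's share = 184/2 = 92
Step 2: Square of each share = (92)^2 = 8464
Step 3: Sum of squares = 2 * 8464 = 16928

16928


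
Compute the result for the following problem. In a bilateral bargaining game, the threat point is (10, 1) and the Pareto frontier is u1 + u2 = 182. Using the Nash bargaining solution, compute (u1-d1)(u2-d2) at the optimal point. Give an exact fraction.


Step 1: The Nash solution splits surplus symmetrically above the disagreement point
Step 2: u1 = (total + d1 - d2)/2 = (182 + 10 - 1)/2 = 191/2
Step 3: u2 = (total - d1 + d2)/2 = (182 - 10 + 1)/2 = 173/2
Step 4: Nash product = (191/2 - 10) * (173/2 - 1)
Step 5: = 171/2 * 171/2 = 29241/4

29241/4


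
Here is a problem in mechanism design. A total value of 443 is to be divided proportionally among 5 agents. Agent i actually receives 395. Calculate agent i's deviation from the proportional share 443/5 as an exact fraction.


Step 1: Proportional share = 443/5
Step 2: Agent's actual allocation = 395
Step 3: Excess = 395 - 443/5 = 1532/5

1532/5


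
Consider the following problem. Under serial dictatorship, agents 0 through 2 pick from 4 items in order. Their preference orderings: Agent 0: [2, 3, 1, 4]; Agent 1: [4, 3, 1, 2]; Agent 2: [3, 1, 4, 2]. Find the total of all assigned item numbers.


Step 1: Agent 0 picks item 2
Step 2: Agent 1 picks item 4
Step 3: Agent 2 picks item 3
Step 4: Sum = 2 + 4 + 3 = 9

9


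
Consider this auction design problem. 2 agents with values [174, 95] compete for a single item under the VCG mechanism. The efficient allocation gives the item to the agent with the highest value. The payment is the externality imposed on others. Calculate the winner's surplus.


Step 1: The winner is the agent with the highest value: agent 0 with value 174
Step 2: Values of other agents: [95]
Step 3: VCG payment = max of others' values = 95
Step 4: Surplus = 174 - 95 = 79

79


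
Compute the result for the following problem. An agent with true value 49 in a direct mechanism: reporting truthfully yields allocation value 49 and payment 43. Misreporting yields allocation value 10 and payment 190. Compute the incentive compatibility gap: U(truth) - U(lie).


Step 1: U(truth) = value - payment = 49 - 43 = 6
Step 2: U(lie) = allocation - payment = 10 - 190 = -180
Step 3: IC gap = 6 - (-180) = 186

186


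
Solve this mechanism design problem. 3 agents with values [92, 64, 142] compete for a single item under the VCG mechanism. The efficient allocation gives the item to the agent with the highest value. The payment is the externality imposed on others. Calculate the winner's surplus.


Step 1: The winner is the agent with the highest value: agent 2 with value 142
Step 2: Values of other agents: [92, 64]
Step 3: VCG payment = max of others' values = 92
Step 4: Surplus = 142 - 92 = 50

50


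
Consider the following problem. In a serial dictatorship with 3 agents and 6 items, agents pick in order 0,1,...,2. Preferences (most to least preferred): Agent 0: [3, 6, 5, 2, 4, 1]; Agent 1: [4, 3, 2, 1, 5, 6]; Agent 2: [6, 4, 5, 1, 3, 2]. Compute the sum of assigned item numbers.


Step 1: Agent 0 picks item 3
Step 2: Agent 1 picks item 4
Step 3: Agent 2 picks item 6
Step 4: Sum = 3 + 4 + 6 = 13

13


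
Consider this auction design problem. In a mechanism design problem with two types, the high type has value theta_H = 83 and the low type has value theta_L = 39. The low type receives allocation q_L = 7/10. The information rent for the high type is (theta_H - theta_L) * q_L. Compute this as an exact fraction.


Step 1: theta_H - theta_L = 83 - 39 = 44
Step 2: Information rent = (theta_H - theta_L) * q_L
Step 3: = 44 * 7/10
Step 4: = 154/5

154/5


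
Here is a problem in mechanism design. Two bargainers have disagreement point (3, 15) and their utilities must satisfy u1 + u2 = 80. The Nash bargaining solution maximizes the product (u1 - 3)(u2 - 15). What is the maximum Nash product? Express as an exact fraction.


Step 1: The Nash solution splits surplus symmetrically above the disagreement point
Step 2: u1 = (total + d1 - d2)/2 = (80 + 3 - 15)/2 = 34
Step 3: u2 = (total - d1 + d2)/2 = (80 - 3 + 15)/2 = 46
Step 4: Nash product = (34 - 3) * (46 - 15)
Step 5: = 31 * 31 = 961

961


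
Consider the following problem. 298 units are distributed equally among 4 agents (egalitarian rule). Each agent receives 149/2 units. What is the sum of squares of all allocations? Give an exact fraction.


Step 1: Each agent's share = 298/4 = 149/2
Step 2: Square of each share = (149/2)^2 = 22201/4
Step 3: Sum of squares = 4 * 22201/4 = 22201

22201


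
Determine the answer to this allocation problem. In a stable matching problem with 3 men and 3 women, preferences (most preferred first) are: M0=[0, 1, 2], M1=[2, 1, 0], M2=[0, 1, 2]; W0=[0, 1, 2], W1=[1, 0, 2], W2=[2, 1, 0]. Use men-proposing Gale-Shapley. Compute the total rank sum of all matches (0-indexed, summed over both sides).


Step 1: Run Gale-Shapley (men propose, women hold best offer):
  M0 proposes to W0; she accepts
  M1 proposes to W2; she accepts
  M2 proposes to W0; rejected
  M2 proposes to W1; she accepts
Step 2: Final matching: W0-M0, W1-M2, W2-M1
Step 3: 0-indexed ranks (man's rank of his match, then woman's): 0 + 0 + 1 + 2 + 0 + 1
Step 4: Total rank sum = 4

4


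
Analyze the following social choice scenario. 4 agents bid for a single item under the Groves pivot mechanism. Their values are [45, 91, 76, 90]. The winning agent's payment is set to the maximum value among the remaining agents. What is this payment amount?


Step 1: The efficient winner is agent 1 with value 91
Step 2: Other agents' values: [45, 76, 90]
Step 3: Pivot payment = max(others) = 90
Step 4: The winner pays 90

90


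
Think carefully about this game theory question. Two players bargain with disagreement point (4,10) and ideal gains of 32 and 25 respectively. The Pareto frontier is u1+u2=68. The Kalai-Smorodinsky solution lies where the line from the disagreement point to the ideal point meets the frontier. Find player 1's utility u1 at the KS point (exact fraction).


Step 1: At the KS point, (u1-d1)/r1 = (u2-d2)/r2 = t and u1+u2 = 68
Step 2: u1 = d1 + r1*t and u2 = d2 + r2*t, so (d1 + r1*t) + (d2 + r2*t) = 68
Step 3: t = (68 - 4 - 10)/(32 + 25) = 54/57 = 18/19
Step 4: u1 = d1 + r1*t = 4 + 32 * 18/19 = 652/19
Step 5: (Check: u2 = d2 + r2*t = 640/19; u1+u2 = 652/19 + 640/19 = 68, on the frontier.)

652/19


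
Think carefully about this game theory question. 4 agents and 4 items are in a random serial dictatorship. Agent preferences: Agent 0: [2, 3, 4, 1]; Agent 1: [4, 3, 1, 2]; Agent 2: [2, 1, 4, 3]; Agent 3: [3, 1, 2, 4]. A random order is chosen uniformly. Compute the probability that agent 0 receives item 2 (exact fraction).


Step 1: Agent 0 wants item 2
Step 2: There are 24 possible orderings of agents
Step 3: In 12 orderings, agent 0 gets item 2
Step 4: Probability = 12/24 = 1/2

1/2


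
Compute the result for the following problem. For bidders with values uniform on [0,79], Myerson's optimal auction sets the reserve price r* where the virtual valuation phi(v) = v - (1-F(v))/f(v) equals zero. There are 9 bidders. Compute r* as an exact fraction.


Step 1: For U[0,79], F(v) = v/79 and f(v) = 1/79
Step 2: phi(v) = v - (1 - v/79)/(1/79) = v - (79 - v) = 2v - 79
Step 3: Set phi(r*) = 0: 2r* - 79 = 0
Step 4: r* = 79/2 (the number of bidders n = 9 does not enter)

79/2


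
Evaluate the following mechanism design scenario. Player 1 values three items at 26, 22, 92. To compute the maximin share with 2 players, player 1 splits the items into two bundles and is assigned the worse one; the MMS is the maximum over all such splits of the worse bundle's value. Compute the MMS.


Step 1: Item values = 26, 22, 92
Step 2: Enumerate all 2-bundle partitions and take the smaller bundle:
  Partition 1: {26} vs {22,92} -> bundles 26, 114; min = 26
  Partition 2: {22} vs {26,92} -> bundles 22, 118; min = 22
  Partition 3: {92} vs {26,22} -> bundles 92, 48; min = 48
Step 3: MMS = max(26, 22, 48) = 48

48


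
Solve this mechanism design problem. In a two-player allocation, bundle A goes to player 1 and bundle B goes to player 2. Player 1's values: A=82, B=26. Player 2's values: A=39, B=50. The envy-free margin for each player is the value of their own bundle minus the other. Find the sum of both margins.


Step 1: Player 1's margin = v1(A) - v1(B) = 82 - 26 = 56
Step 2: Player 2's margin = v2(B) - v2(A) = 50 - 39 = 11
Step 3: Total margin = 56 + 11 = 67

67


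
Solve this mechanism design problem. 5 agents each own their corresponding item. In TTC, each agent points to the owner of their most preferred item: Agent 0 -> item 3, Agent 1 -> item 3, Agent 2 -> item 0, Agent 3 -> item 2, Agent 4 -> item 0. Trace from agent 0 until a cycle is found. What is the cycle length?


Step 1: Trace the pointer graph from agent 0: 0 -> 3 -> 2 -> 0
Step 2: A cycle is detected when we revisit agent 0
Step 3: The cycle is: 0 -> 3 -> 2 -> 0
Step 4: Cycle length = 3

3


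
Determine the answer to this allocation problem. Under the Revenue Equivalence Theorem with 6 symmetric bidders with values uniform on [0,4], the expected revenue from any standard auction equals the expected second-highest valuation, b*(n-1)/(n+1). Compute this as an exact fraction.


Step 1: By Revenue Equivalence, expected revenue = b*(n-1)/(n+1)
Step 2: Substituting n = 6, b = 4
Step 3: Revenue = 4*(6-1)/(6+1) = 4*5/7
Step 4: Revenue = 20/7

20/7


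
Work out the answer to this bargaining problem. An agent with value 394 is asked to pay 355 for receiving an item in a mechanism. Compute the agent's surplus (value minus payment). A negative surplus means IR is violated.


Step 1: Surplus = value - payment = 394 - 355 = 39
Step 2: IR is satisfied (surplus >= 0)

39


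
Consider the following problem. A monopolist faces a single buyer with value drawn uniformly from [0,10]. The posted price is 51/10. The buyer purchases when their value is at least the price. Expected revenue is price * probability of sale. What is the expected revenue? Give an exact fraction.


Step 1: Posted price r = 51/10, value support [0,10]
Step 2: P(v >= r) = (10 - 51/10)/10 = 49/100
Step 3: Expected revenue = r * P(v >= r) = 51/10 * 49/100
Step 4: Revenue = 2499/1000

2499/1000


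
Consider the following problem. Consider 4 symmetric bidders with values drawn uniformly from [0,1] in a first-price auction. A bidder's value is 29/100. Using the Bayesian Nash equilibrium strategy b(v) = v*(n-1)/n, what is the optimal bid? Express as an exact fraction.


Step 1: The symmetric BNE bidding function is b(v) = v * (n-1) / n
Step 2: Substitute v = 29/100 and n = 4
Step 3: b = 29/100 * 3/4
Step 4: b = 87/400

87/400


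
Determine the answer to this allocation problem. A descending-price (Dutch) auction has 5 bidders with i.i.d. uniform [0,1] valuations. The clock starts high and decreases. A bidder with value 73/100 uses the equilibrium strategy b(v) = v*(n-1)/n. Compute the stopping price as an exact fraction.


Step 1: Dutch auctions are strategically equivalent to first-price auctions
Step 2: The equilibrium bid is b(v) = v*(n-1)/n
Step 3: b = 73/100 * 4/5
Step 4: b = 73/125

73/125


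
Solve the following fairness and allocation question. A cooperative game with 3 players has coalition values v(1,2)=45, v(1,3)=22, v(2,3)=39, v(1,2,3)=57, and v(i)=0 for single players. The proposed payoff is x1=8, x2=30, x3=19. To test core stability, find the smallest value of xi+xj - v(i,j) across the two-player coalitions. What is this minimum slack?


Step 1: Slack for coalition (1,2): x1+x2 - v12 = 38 - 45 = -7
Step 2: Slack for coalition (1,3): x1+x3 - v13 = 27 - 22 = 5
Step 3: Slack for coalition (2,3): x2+x3 - v23 = 49 - 39 = 10
Step 4: Minimum slack = min(-7, 5, 10) = -7, attained by (1,2); coalition (1,2) can block (slack < 0), so the allocation is not in the core

-7


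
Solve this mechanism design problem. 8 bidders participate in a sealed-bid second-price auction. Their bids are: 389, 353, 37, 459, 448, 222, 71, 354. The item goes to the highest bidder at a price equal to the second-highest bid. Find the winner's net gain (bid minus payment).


Step 1: Sort bids in descending order: 459, 448, 389, 354, 353, 222, 71, 37
Step 2: The winning bid is the highest: 459
Step 3: The payment equals the second-highest bid: 448
Step 4: Surplus = winner's bid - payment = 459 - 448 = 11

11


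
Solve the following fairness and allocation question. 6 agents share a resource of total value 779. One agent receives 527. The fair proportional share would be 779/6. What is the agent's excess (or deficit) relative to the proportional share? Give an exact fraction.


Step 1: Proportional share = 779/6
Step 2: Agent's actual allocation = 527
Step 3: Excess = 527 - 779/6 = 2383/6

2383/6


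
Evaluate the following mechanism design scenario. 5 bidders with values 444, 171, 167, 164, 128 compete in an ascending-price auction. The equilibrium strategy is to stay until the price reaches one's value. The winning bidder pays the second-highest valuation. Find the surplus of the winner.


Step 1: Identify the highest value: 444
Step 2: Identify the second-highest value: 171
Step 3: The final price = second-highest value = 171
Step 4: Surplus = 444 - 171 = 273

273


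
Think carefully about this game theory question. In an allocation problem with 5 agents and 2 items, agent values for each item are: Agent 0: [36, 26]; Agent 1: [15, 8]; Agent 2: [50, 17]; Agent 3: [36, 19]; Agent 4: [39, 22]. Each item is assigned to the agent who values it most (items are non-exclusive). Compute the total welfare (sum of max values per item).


Step 1: For each item, find the maximum value among all agents.
Step 2: Item 0 -> Agent 2 (value 50)
Step 3: Item 1 -> Agent 0 (value 26)
Step 4: Total welfare = 50 + 26 = 76

76


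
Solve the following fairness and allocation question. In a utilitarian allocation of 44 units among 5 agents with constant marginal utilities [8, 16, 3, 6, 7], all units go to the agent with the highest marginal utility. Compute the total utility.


Step 1: The marginal utilities are [8, 16, 3, 6, 7]
Step 2: The highest marginal utility is 16
Step 3: All 44 units go to that agent
Step 4: Total utility = 16 * 44 = 704

704


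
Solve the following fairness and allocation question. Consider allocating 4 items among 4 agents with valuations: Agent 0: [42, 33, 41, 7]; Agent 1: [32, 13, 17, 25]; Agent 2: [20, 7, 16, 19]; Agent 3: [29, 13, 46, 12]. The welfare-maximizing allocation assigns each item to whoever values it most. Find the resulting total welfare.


Step 1: For each item, find the maximum value among all agents.
Step 2: Item 0 -> Agent 0 (value 42)
Step 3: Item 1 -> Agent 0 (value 33)
Step 4: Item 2 -> Agent 3 (value 46)
Step 5: Item 3 -> Agent 1 (value 25)
Step 6: Total welfare = 42 + 33 + 46 + 25 = 146

146


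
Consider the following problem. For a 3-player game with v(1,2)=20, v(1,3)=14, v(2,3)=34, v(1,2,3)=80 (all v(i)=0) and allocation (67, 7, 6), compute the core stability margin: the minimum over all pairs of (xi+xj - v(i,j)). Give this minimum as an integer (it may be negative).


Step 1: Slack for coalition (1,2): x1+x2 - v12 = 74 - 20 = 54
Step 2: Slack for coalition (1,3): x1+x3 - v13 = 73 - 14 = 59
Step 3: Slack for coalition (2,3): x2+x3 - v23 = 13 - 34 = -21
Step 4: Minimum slack = min(54, 59, -21) = -21, attained by (2,3); coalition (2,3) can block (slack < 0), so the allocation is not in the core

-21


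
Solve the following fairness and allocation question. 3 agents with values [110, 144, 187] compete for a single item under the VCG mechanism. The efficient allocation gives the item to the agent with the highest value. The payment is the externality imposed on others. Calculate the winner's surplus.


Step 1: The winner is the agent with the highest value: agent 2 with value 187
Step 2: Values of other agents: [110, 144]
Step 3: VCG payment = max of others' values = 144
Step 4: Surplus = 187 - 144 = 43

43


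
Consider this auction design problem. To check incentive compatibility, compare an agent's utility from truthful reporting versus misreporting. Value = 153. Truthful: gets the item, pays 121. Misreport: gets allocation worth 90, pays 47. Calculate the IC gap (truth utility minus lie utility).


Step 1: U(truth) = value - payment = 153 - 121 = 32
Step 2: U(lie) = allocation - payment = 90 - 47 = 43
Step 3: IC gap = 32 - 43 = -11

-11


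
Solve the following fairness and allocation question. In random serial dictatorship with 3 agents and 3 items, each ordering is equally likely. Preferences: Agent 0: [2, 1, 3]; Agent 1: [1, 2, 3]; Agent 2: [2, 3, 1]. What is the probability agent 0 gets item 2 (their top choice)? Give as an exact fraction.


Step 1: Agent 0 wants item 2
Step 2: There are 6 possible orderings of agents
Step 3: In 3 orderings, agent 0 gets item 2
Step 4: Probability = 3/6 = 1/2

1/2


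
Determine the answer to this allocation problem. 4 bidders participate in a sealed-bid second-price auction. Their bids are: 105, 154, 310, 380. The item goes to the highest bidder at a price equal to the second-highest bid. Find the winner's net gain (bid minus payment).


Step 1: Sort bids in descending order: 380, 310, 154, 105
Step 2: The winning bid is the highest: 380
Step 3: The payment equals the second-highest bid: 310
Step 4: Surplus = winner's bid - payment = 380 - 310 = 70

70


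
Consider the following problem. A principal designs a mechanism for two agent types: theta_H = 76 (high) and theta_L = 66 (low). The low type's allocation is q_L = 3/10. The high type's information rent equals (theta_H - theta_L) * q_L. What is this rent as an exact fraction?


Step 1: theta_H - theta_L = 76 - 66 = 10
Step 2: Information rent = (theta_H - theta_L) * q_L
Step 3: = 10 * 3/10
Step 4: = 3

3


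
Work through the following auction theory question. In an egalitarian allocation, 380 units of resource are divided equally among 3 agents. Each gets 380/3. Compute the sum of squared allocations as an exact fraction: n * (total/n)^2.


Step 1: Each agent's share = 380/3
Step 2: Square of each share = (380/3)^2 = 144400/9
Step 3: Sum of squares = 3 * 144400/9 = 144400/3

144400/3


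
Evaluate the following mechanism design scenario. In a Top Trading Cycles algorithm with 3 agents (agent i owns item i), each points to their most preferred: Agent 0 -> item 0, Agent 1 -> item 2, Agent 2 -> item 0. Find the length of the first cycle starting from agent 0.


Step 1: Trace the pointer graph from agent 0: 0 -> 0
Step 2: A cycle is detected when we revisit agent 0
Step 3: The cycle is: 0 -> 0
Step 4: Cycle length = 1

1


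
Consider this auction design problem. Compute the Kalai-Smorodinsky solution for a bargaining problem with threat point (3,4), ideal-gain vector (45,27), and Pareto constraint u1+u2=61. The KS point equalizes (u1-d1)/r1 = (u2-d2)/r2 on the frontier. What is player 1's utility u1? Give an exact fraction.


Step 1: At the KS point, (u1-d1)/r1 = (u2-d2)/r2 = t and u1+u2 = 61
Step 2: u1 = d1 + r1*t and u2 = d2 + r2*t, so (d1 + r1*t) + (d2 + r2*t) = 61
Step 3: t = (61 - 3 - 4)/(45 + 27) = 54/72 = 3/4
Step 4: u1 = d1 + r1*t = 3 + 45 * 3/4 = 147/4
Step 5: (Check: u2 = d2 + r2*t = 97/4; u1+u2 = 147/4 + 97/4 = 61, on the frontier.)

147/4


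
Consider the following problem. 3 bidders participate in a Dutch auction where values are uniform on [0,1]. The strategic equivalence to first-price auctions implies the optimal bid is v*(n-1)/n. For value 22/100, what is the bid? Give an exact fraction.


Step 1: Dutch auctions are strategically equivalent to first-price auctions
Step 2: The equilibrium bid is b(v) = v*(n-1)/n
Step 3: b = 11/50 * 2/3
Step 4: b = 11/75

11/75


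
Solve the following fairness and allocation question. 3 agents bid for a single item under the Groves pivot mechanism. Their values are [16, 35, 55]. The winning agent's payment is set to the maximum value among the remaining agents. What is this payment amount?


Step 1: The efficient winner is agent 2 with value 55
Step 2: Other agents' values: [16, 35]
Step 3: Pivot payment = max(others) = 35
Step 4: The winner pays 35

35


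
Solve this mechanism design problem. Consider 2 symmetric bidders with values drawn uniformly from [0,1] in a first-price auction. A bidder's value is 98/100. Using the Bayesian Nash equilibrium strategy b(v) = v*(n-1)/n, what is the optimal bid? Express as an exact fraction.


Step 1: The symmetric BNE bidding function is b(v) = v * (n-1) / n
Step 2: Substitute v = 49/50 and n = 2
Step 3: b = 49/50 * 1/2
Step 4: b = 49/100

49/100


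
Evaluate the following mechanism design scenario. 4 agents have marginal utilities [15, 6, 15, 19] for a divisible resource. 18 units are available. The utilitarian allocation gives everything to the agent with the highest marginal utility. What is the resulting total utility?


Step 1: The marginal utilities are [15, 6, 15, 19]
Step 2: The highest marginal utility is 19
Step 3: All 18 units go to that agent
Step 4: Total utility = 19 * 18 = 342

342


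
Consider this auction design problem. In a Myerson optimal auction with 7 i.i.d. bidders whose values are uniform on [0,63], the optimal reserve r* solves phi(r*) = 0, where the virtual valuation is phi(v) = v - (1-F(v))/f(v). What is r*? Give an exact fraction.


Step 1: For U[0,63], F(v) = v/63 and f(v) = 1/63
Step 2: phi(v) = v - (1 - v/63)/(1/63) = v - (63 - v) = 2v - 63
Step 3: Set phi(r*) = 0: 2r* - 63 = 0
Step 4: r* = 63/2 (the number of bidders n = 7 does not enter)

63/2


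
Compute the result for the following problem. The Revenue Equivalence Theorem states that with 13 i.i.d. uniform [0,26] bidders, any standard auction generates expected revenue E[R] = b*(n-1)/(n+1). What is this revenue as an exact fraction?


Step 1: By Revenue Equivalence, expected revenue = b*(n-1)/(n+1)
Step 2: Substituting n = 13, b = 26
Step 3: Revenue = 26*(13-1)/(13+1) = 26*12/14
Step 4: Revenue = 312/14 = 156/7

156/7


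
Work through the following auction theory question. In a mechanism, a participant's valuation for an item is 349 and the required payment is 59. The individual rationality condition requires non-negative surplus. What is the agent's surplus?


Step 1: Surplus = value - payment = 349 - 59 = 290
Step 2: IR is satisfied (surplus >= 0)

290


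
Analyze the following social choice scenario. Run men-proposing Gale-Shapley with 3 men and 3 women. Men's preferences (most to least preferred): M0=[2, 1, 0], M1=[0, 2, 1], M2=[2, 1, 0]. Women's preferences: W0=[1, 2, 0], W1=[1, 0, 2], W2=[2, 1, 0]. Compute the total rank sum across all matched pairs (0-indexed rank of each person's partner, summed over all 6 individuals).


Step 1: Run Gale-Shapley (men propose, women hold best offer):
  M0 proposes to W2; she accepts
  M1 proposes to W0; she accepts
  M2 proposes to W2; she switches from M0
  M0 proposes to W1; she accepts
Step 2: Final matching: W0-M1, W1-M0, W2-M2
Step 3: 0-indexed ranks (man's rank of his match, then woman's): 0 + 0 + 1 + 1 + 0 + 0
Step 4: Total rank sum = 2

2


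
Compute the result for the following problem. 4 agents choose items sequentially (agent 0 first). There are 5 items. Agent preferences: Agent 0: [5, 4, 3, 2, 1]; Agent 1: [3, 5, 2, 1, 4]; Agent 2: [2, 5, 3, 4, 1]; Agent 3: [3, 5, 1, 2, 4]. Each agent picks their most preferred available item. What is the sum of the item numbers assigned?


Step 1: Agent 0 picks item 5
Step 2: Agent 1 picks item 3
Step 3: Agent 2 picks item 2
Step 4: Agent 3 picks item 1
Step 5: Sum = 5 + 3 + 2 + 1 = 11

11


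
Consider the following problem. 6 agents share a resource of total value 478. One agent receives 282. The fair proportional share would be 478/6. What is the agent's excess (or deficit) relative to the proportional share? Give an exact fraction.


Step 1: Proportional share = 478/6 = 239/3
Step 2: Agent's actual allocation = 282
Step 3: Excess = 282 - 239/3 = 607/3

607/3


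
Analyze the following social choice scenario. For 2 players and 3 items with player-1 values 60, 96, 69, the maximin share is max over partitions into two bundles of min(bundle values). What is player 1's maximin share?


Step 1: Item values = 60, 96, 69
Step 2: Enumerate all 2-bundle partitions and take the smaller bundle:
  Partition 1: {60} vs {96,69} -> bundles 60, 165; min = 60
  Partition 2: {96} vs {60,69} -> bundles 96, 129; min = 96
  Partition 3: {69} vs {60,96} -> bundles 69, 156; min = 69
Step 3: MMS = max(60, 96, 69) = 96

96


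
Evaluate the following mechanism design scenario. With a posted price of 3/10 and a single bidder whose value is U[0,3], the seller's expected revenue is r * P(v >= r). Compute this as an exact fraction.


Step 1: Posted price r = 3/10, value support [0,3]
Step 2: P(v >= r) = (3 - 3/10)/3 = 9/10
Step 3: Expected revenue = r * P(v >= r) = 3/10 * 9/10
Step 4: Revenue = 27/100

27/100


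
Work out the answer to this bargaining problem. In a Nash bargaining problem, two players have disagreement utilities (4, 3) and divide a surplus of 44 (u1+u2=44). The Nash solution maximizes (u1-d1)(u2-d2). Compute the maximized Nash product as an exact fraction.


Step 1: The Nash solution splits surplus symmetrically above the disagreement point
Step 2: u1 = (total + d1 - d2)/2 = (44 + 4 - 3)/2 = 45/2
Step 3: u2 = (total - d1 + d2)/2 = (44 - 4 + 3)/2 = 43/2
Step 4: Nash product = (45/2 - 4) * (43/2 - 3)
Step 5: = 37/2 * 37/2 = 1369/4

1369/4


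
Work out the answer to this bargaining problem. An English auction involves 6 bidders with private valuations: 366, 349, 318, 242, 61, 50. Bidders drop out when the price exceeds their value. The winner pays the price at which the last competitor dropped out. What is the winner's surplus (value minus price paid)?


Step 1: Identify the highest value: 366
Step 2: Identify the second-highest value: 349
Step 3: The final price = second-highest value = 349
Step 4: Surplus = 366 - 349 = 17

17


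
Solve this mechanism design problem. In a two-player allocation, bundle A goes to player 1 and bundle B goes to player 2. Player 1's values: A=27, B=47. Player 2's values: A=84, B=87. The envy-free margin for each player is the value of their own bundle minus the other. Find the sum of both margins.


Step 1: Player 1's margin = v1(A) - v1(B) = 27 - 47 = -20
Step 2: Player 2's margin = v2(B) - v2(A) = 87 - 84 = 3
Step 3: Total margin = -20 + 3 = -17

-17


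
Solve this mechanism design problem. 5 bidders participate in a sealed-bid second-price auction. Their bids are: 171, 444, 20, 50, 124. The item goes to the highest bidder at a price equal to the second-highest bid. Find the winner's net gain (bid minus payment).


Step 1: Sort bids in descending order: 444, 171, 124, 50, 20
Step 2: The winning bid is the highest: 444
Step 3: The payment equals the second-highest bid: 171
Step 4: Surplus = winner's bid - payment = 444 - 171 = 273

273


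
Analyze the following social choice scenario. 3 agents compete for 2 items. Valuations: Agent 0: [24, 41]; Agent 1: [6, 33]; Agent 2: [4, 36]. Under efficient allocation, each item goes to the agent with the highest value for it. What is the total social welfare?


Step 1: For each item, find the maximum value among all agents.
Step 2: Item 0 -> Agent 0 (value 24)
Step 3: Item 1 -> Agent 0 (value 41)
Step 4: Total welfare = 24 + 41 = 65

65


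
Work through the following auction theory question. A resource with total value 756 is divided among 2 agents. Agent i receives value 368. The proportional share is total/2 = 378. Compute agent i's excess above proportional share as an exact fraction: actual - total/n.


Step 1: Proportional share = 756/2 = 378
Step 2: Agent's actual allocation = 368
Step 3: Excess = 368 - 378 = -10

-10
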